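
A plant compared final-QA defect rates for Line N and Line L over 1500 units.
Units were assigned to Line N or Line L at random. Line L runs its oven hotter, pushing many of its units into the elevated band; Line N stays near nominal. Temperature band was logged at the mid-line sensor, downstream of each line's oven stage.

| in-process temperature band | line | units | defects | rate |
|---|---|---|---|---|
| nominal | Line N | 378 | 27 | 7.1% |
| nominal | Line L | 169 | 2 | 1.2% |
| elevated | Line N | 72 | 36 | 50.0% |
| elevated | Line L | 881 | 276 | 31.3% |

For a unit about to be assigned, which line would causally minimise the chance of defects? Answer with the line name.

The stratified and pooled comparisons disagree (Line L wins within each in-process temperature band; Line N wins overall), so the answer turns on the causal role of in-process temperature band.
The distribution of in-process temperature band is itself part of what the line does — it is an intermediate outcome. Holding it fixed would remove that part of the effect; the total effect is the pooled difference.
Pooled: Line N 14.0% vs Line L 26.5%; Line N is lower overall.

Line N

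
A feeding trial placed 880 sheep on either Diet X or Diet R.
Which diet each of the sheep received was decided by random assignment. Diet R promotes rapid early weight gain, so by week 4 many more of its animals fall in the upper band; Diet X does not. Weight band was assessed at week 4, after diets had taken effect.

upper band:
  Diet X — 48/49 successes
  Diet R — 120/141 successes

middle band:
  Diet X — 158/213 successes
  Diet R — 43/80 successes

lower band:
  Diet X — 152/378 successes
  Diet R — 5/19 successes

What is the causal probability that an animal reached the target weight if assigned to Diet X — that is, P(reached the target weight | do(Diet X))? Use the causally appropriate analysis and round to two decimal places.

0.56

The week-4 weight band-specific comparison favours Diet X throughout, but the pooled figures favour Diet R. The question is whether to condition on week-4 weight band.
Week-4 weight band lies on the pathway diet → week-4 weight band → outcome, so adjusting for it blocks the indirect effect. For the total causal effect of diet, use the unadjusted pooled rates.
So P(outcome | do(Diet X)) is just the pooled rate for Diet X: 358/640 = 0.559.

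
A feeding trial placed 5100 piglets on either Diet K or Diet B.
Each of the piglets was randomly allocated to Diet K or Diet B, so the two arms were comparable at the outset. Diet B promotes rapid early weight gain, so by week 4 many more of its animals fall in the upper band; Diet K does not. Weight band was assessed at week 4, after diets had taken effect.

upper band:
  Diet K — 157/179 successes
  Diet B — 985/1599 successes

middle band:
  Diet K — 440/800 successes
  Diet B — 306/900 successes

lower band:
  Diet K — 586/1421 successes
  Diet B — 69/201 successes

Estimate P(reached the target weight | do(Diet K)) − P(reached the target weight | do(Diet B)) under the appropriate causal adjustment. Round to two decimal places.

Within every week-4 weight band level Diet K has the higher rate, yet pooled Diet B does — Simpson's reversal.
Week-4 weight band lies on the pathway diet → week-4 weight band → outcome, so adjusting for it blocks the indirect effect. For the total causal effect of diet, use the unadjusted pooled rates.
The causal difference is the pooled difference: 0.493 − 0.504 = -0.011.

-0.01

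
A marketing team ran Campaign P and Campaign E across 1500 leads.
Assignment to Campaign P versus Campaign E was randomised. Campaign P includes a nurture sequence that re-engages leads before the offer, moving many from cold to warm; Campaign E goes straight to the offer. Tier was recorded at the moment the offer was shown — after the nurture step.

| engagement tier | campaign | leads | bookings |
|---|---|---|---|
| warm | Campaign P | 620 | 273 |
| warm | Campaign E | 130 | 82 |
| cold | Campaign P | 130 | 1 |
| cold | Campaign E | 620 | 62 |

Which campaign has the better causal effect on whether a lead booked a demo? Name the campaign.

Campaign P

The distribution of engagement tier is itself part of what the campaign does — it is an intermediate outcome. Holding it fixed would remove that part of the effect; the total effect is the pooled difference.
Pooled: Campaign P 36.5% vs Campaign E 19.2%; Campaign P is higher overall.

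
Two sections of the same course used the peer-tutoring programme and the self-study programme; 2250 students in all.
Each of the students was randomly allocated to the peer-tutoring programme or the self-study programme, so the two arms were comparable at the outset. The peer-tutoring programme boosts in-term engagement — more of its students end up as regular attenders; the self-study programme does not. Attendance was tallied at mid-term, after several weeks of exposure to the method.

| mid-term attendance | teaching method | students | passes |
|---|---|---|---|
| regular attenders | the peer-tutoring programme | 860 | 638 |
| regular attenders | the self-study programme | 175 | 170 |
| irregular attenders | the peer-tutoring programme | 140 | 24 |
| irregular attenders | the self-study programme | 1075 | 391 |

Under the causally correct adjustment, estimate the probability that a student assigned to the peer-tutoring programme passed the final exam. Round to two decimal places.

The stratified and pooled comparisons disagree (the self-study programme wins within each mid-term attendance; the peer-tutoring programme wins overall), so the answer turns on the causal role of mid-term attendance.
Because the teaching method influences mid-term attendance, mid-term attendance is a post-treatment mediator, not a confounder. Stratifying on it would bias the estimate; the causal effect is the crude pooled difference.
So P(outcome | do(the peer-tutoring programme)) is just the pooled rate for the peer-tutoring programme: 662/1000 = 0.662.

0.66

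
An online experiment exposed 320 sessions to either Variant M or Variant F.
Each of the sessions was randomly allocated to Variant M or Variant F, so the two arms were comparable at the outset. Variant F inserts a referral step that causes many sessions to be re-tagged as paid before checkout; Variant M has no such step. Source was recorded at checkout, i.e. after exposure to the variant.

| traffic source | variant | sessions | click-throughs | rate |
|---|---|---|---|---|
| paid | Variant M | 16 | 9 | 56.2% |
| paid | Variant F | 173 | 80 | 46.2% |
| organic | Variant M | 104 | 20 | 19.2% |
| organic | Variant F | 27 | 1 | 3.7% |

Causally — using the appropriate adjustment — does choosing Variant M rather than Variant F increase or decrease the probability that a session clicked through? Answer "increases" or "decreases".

Variant M is higher inside every traffic source stratum but Variant F is higher in aggregate. Whether to stratify depends on how traffic source relates to the variant.
The distribution of traffic source is itself part of what the variant does — it is an intermediate outcome. Holding it fixed would remove that part of the effect; the total effect is the pooled difference.
Pooled: Variant M 24.2% vs Variant F 40.5%; Variant F is higher overall.

decreases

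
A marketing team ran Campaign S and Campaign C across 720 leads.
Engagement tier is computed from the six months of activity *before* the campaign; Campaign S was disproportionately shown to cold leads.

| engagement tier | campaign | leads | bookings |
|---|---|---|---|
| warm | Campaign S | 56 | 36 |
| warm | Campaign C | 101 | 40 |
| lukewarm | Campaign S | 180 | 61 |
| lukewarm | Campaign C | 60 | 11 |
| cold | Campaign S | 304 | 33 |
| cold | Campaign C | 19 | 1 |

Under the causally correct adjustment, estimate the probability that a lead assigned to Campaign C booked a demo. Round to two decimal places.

0.17

The stratified and pooled comparisons disagree (Campaign S wins within each engagement tier; Campaign C wins overall), so the answer turns on the causal role of engagement tier.
The imbalance in engagement tier arose from how leads were allocated, not from anything the campaign did; and engagement tier independently affects the outcome. The pooled gap is confounded — condition on engagement tier.
Standardising Campaign C to the population engagement tier mix: 0.218·40/101 + 0.333·11/60 + 0.449·1/19 = 0.171.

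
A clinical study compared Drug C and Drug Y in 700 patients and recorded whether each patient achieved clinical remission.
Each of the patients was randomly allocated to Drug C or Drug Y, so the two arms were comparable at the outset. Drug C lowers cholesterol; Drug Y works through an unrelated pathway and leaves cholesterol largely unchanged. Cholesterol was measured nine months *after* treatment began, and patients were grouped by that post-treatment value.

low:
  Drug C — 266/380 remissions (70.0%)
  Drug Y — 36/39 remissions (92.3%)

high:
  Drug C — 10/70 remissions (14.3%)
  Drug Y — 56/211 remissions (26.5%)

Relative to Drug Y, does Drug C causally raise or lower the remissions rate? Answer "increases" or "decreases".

increases

Cholesterol here is a post-treatment variable shaped by the drug; conditioning on it would introduce bias rather than remove it. The overall comparison is the causal one.
Pooled: Drug C 61.3% vs Drug Y 36.8%; Drug C is higher overall.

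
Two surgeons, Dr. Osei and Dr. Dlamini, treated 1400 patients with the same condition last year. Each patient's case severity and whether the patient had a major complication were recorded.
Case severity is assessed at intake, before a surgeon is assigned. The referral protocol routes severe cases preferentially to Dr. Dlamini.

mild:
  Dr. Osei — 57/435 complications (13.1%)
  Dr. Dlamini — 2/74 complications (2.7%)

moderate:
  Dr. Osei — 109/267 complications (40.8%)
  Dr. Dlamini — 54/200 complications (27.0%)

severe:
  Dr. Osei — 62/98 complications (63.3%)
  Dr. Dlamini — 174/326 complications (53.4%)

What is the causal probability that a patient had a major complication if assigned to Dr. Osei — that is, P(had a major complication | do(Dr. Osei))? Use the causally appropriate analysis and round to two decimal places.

0.38

Dr. Dlamini is lower inside every case severity stratum but Dr. Osei is lower in aggregate. Whether to stratify depends on how case severity relates to the surgeon.
The imbalance in case severity arose from how patients were allocated, not from anything the surgeon did; and case severity independently affects the outcome. The pooled gap is confounded — condition on case severity.
Standardising Dr. Osei to the population case severity mix: 0.364·57/435 + 0.334·109/267 + 0.303·62/98 = 0.375.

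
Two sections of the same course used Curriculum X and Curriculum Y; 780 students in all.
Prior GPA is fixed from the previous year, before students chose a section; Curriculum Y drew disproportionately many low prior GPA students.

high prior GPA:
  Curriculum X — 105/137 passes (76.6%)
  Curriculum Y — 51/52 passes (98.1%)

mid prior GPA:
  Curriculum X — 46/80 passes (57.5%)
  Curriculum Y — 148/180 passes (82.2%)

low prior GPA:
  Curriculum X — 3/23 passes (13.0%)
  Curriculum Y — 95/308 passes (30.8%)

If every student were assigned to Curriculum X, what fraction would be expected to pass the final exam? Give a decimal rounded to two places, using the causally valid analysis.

0.43

Nothing the teaching method does changes prior GPA band; the imbalance is an allocation artefact. With prior GPA band also predicting the outcome, the pooled figure is confounded, and the within-stratum comparison is the causal one.
Standardising Curriculum X to the population prior GPA band mix: 0.242·105/137 + 0.333·46/80 + 0.424·3/23 = 0.433.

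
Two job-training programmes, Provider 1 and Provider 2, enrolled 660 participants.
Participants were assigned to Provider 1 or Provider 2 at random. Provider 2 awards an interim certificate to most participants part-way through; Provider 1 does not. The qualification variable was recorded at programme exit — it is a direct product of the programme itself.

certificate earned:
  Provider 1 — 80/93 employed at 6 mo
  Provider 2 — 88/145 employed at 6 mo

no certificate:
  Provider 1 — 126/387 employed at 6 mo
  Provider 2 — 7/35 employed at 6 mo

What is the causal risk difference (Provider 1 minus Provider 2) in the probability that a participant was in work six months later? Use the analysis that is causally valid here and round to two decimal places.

The qualification attained during the programme-specific comparison favours Provider 1 throughout, but the pooled figures favour Provider 2. The question is whether to condition on qualification attained during the programme.
The distribution of qualification attained during the programme is itself part of what the programme does — it is an intermediate outcome. Holding it fixed would remove that part of the effect; the total effect is the pooled difference.
The causal difference is the pooled difference: 0.429 − 0.528 = -0.099.

-0.10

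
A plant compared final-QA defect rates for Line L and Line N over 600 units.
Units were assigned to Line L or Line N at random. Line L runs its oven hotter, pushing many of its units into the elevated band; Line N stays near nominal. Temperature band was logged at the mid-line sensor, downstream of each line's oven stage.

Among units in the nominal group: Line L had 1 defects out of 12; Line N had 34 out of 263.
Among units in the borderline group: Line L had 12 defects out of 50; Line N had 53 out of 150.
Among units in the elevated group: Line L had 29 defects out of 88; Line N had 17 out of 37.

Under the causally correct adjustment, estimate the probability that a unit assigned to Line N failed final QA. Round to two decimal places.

0.23

The in-process temperature band-specific comparison favours Line L throughout, but the pooled figures favour Line N. The question is whether to condition on in-process temperature band.
In-process temperature band here is a post-treatment variable shaped by the line; conditioning on it would introduce bias rather than remove it. The overall comparison is the causal one.
So P(outcome | do(Line N)) is just the pooled rate for Line N: 104/450 = 0.231.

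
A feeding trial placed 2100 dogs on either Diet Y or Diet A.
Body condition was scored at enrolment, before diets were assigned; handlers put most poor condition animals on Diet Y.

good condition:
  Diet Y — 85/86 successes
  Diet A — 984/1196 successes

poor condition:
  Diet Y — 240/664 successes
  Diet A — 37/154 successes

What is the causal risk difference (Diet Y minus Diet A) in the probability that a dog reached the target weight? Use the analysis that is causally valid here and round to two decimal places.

The stratified and pooled comparisons disagree (Diet Y wins within each starting body condition; Diet A wins overall), so the answer turns on the causal role of starting body condition.
Starting body condition is set before the diet has any effect — it is not caused by the diet — and it independently drives the outcome. That makes it a confounder, so the causal comparison is within starting body condition levels.
Adjusting over the population distribution of starting body condition: 0.610·(0.988−0.823) + 0.390·(0.361−0.240) = +0.148.

+0.15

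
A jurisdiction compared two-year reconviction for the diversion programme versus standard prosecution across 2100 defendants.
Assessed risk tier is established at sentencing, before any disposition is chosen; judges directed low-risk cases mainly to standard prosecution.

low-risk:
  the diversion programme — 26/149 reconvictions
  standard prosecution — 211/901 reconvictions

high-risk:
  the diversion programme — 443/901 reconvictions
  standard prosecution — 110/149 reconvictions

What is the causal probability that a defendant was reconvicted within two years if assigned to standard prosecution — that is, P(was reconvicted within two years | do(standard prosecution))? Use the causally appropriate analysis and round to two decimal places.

The stratified and pooled comparisons disagree (the diversion programme wins within each assessed risk tier; standard prosecution wins overall), so the answer turns on the causal role of assessed risk tier.
Assessed risk tier satisfies the back-door criterion: it is not a descendant of the disposition, and it blocks the spurious path from disposition to outcome. Adjusting for it (i.e., using the within-assessed risk tier rates) gives the causal effect.
Standardising standard prosecution to the population assessed risk tier mix: 0.500·211/901 + 0.500·110/149 = 0.486.

0.49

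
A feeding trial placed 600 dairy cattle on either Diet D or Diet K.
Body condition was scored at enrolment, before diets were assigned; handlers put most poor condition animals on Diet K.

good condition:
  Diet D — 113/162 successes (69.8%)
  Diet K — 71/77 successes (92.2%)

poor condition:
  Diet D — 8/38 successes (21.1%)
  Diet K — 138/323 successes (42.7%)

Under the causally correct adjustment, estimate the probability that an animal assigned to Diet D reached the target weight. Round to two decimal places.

0.40

Within every starting body condition level Diet K has the higher rate, yet pooled Diet D does — Simpson's reversal.
Starting body condition differs across diets for reasons unrelated to any effect of the diet itself, and it separately predicts the outcome — a classic confounder. We must compare within starting body condition levels.
Standardising Diet D to the population starting body condition mix: 0.398·113/162 + 0.602·8/38 = 0.405.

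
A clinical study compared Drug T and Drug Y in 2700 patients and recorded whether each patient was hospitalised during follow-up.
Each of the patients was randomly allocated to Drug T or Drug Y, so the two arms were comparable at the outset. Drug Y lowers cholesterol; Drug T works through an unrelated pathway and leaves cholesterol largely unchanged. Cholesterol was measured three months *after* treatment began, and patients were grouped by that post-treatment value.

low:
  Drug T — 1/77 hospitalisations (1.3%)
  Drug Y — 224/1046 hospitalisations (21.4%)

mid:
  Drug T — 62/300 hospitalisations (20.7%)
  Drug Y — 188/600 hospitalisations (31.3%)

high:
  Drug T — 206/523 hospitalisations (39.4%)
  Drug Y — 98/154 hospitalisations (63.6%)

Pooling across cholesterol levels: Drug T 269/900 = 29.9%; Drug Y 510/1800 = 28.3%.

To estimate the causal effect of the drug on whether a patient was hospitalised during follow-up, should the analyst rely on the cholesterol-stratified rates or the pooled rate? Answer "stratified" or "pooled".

pooled

The stratified and pooled comparisons disagree (Drug T wins within each cholesterol; Drug Y wins overall), so the answer turns on the causal role of cholesterol.
Cholesterol is downstream of the drug. One should not condition on a consequence of treatment, so the overall rates are the right comparison.
Pooled: Drug T 29.9% vs Drug Y 28.3%; Drug Y is lower overall.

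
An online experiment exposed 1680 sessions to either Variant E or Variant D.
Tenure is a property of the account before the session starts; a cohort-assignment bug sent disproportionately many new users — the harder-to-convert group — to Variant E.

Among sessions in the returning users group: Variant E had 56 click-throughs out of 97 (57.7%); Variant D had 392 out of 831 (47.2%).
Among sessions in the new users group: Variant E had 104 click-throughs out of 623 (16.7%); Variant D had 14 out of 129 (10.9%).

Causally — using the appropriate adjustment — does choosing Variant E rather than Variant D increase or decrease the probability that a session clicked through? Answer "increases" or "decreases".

increases

The stratified and pooled comparisons disagree (Variant E wins within each user tenure; Variant D wins overall), so the answer turns on the causal role of user tenure.
User tenure satisfies the back-door criterion: it is not a descendant of the variant, and it blocks the spurious path from variant to outcome. Adjusting for it (i.e., using the within-user tenure rates) gives the causal effect.
Within each level — returning users: 57.7% vs 47.2%; new users: 16.7% vs 10.9% — Variant E is higher every time.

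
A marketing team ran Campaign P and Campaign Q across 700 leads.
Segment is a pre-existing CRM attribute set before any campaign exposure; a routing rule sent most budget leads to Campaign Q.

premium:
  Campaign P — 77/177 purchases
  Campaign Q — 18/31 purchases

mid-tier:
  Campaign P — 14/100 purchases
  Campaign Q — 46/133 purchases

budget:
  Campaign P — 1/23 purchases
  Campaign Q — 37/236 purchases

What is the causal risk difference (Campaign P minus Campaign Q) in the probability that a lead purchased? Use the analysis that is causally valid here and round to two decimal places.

-0.15

Customer segment satisfies the back-door criterion: it is not a descendant of the campaign, and it blocks the spurious path from campaign to outcome. Adjusting for it (i.e., using the within-customer segment rates) gives the causal effect.
Adjusting over the population distribution of customer segment: 0.297·(0.435−0.581) + 0.333·(0.140−0.346) + 0.370·(0.043−0.157) = -0.154.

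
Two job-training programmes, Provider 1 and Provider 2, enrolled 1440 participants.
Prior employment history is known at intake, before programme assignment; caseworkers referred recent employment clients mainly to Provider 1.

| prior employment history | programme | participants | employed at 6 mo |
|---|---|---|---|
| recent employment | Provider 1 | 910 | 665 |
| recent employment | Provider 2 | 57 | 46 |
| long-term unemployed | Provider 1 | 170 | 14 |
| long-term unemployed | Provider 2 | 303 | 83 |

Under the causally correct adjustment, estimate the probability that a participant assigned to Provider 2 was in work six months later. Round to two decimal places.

Here prior employment history is a common cause — it drives both which programme a case falls under and the outcome. The crude comparison mixes populations; the stratum-specific rates are the causally relevant ones.
Standardising Provider 2 to the population prior employment history mix: 0.672·46/57 + 0.328·83/303 = 0.632.

0.63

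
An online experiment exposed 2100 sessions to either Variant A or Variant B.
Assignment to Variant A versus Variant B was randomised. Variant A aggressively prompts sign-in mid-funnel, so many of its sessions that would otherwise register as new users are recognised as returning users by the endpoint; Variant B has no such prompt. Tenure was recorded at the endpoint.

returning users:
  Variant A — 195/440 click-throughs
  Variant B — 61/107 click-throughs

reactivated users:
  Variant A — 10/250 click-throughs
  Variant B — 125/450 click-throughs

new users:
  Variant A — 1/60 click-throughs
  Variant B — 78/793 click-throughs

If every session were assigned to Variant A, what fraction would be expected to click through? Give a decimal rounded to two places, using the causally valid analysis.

0.27

The stratified and pooled comparisons disagree (Variant B wins within each user tenure; Variant A wins overall), so the answer turns on the causal role of user tenure.
User tenure is recorded after the variant and is itself shifted by it — it sits on the causal path from variant to outcome. Conditioning on a mediator would strip out part of the effect we want; the pooled comparison gives the total causal effect.
So P(outcome | do(Variant A)) is just the pooled rate for Variant A: 206/750 = 0.275.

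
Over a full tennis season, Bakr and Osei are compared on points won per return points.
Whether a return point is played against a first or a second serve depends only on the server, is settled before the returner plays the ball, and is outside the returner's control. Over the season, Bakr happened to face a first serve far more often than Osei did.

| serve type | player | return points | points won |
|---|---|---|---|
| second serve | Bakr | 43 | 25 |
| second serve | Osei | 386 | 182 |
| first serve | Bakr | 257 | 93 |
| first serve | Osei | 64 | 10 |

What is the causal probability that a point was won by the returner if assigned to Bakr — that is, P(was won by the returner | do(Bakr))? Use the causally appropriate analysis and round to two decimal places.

The stratified and pooled comparisons disagree (Bakr wins within each serve type; Osei wins overall), so the answer turns on the causal role of serve type.
Serve type satisfies the back-door criterion: it is not a descendant of the player, and it blocks the spurious path from player to outcome. Adjusting for it (i.e., using the within-serve type rates) gives the causal effect.
Standardising Bakr to the population serve type mix: 0.572·25/43 + 0.428·93/257 = 0.487.

0.49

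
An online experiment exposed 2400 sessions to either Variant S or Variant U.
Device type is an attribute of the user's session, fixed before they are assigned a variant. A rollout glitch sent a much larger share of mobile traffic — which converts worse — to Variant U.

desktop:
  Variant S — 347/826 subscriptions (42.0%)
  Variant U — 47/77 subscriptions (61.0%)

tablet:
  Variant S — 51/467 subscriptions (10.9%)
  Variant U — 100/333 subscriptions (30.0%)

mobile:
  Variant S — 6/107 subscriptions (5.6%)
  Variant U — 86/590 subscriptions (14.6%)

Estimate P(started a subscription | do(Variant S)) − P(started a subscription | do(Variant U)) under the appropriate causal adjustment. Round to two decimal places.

The imbalance in device type arose from how sessions were allocated, not from anything the variant did; and device type independently affects the outcome. The pooled gap is confounded — condition on device type.
Adjusting over the population distribution of device type: 0.376·(0.420−0.610) + 0.333·(0.109−0.300) + 0.290·(0.056−0.146) = -0.161.

-0.16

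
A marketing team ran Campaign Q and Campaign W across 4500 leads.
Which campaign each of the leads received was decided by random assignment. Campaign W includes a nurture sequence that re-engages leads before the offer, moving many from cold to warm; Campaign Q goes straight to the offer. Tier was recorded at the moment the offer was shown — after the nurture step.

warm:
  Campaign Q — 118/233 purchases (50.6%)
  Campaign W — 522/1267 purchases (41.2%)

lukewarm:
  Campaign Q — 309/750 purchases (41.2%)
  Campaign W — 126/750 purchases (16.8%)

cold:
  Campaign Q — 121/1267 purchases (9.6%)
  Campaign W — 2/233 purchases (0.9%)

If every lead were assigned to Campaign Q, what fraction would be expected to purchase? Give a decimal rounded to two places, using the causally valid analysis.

0.24

The distribution of engagement tier is itself part of what the campaign does — it is an intermediate outcome. Holding it fixed would remove that part of the effect; the total effect is the pooled difference.
So P(outcome | do(Campaign Q)) is just the pooled rate for Campaign Q: 548/2250 = 0.244.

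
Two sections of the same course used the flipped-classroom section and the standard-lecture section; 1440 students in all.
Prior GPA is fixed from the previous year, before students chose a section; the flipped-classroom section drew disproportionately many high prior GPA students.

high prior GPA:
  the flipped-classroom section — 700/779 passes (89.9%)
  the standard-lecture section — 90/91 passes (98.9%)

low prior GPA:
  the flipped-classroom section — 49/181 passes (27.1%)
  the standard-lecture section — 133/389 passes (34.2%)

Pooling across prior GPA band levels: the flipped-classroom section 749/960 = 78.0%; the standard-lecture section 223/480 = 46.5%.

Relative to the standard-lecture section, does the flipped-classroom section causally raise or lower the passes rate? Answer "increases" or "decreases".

decreases

Prior GPA band is set before the teaching method has any effect — it is not caused by the teaching method — and it independently drives the outcome. That makes it a confounder, so the causal comparison is within prior GPA band levels.
Within each level — high prior GPA: 89.9% vs 98.9%; low prior GPA: 27.1% vs 34.2% — the standard-lecture section is higher every time.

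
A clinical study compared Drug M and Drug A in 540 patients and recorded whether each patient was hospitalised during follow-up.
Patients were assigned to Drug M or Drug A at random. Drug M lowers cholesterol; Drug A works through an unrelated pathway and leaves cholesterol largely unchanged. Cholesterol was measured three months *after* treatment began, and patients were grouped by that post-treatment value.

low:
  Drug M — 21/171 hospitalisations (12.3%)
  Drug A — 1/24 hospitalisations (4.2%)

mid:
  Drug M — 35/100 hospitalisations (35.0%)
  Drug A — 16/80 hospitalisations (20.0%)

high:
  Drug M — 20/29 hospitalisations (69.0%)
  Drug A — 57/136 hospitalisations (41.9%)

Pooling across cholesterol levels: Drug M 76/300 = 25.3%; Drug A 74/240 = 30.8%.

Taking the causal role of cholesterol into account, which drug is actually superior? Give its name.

Drug M

Cholesterol here is a post-treatment variable shaped by the drug; conditioning on it would introduce bias rather than remove it. The overall comparison is the causal one.
Pooled: Drug M 25.3% vs Drug A 30.8%; Drug M is lower overall.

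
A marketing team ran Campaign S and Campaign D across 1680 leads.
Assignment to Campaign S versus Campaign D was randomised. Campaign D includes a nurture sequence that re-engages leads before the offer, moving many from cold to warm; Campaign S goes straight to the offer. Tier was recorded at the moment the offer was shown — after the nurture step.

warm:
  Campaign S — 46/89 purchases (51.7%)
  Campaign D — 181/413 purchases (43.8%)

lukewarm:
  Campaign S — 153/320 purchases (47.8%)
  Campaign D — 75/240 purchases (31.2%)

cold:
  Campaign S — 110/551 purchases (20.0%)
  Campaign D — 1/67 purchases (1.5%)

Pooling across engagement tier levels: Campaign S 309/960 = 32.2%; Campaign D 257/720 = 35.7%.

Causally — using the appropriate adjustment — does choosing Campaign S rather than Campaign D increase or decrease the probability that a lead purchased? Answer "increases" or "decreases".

decreases

Because the campaign influences engagement tier, engagement tier is a post-treatment mediator, not a confounder. Stratifying on it would bias the estimate; the causal effect is the crude pooled difference.
Pooled: Campaign S 32.2% vs Campaign D 35.7%; Campaign D is higher overall.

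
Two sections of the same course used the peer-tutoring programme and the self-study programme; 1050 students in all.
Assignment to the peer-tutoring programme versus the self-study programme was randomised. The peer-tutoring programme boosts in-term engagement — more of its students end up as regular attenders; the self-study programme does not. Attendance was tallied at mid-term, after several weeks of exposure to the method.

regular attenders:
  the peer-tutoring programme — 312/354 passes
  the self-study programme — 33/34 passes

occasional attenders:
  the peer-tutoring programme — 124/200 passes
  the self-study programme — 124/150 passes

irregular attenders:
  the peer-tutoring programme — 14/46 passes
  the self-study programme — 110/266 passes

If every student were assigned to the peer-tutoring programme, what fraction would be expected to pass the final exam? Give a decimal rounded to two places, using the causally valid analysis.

0.75

Mid-term attendance is recorded after the teaching method and is itself shifted by it — it sits on the causal path from teaching method to outcome. Conditioning on a mediator would strip out part of the effect we want; the pooled comparison gives the total causal effect.
So P(outcome | do(the peer-tutoring programme)) is just the pooled rate for the peer-tutoring programme: 450/600 = 0.750.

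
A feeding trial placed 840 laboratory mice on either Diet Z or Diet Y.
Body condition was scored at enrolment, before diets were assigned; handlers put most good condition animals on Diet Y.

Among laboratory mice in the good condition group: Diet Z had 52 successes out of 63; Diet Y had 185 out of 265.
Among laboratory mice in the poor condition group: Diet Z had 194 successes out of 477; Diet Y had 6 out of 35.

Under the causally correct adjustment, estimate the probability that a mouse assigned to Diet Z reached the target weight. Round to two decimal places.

0.57

Within every starting body condition level Diet Z has the higher rate, yet pooled Diet Y does — Simpson's reversal.
Starting body condition differs across diets for reasons unrelated to any effect of the diet itself, and it separately predicts the outcome — a classic confounder. We must compare within starting body condition levels.
Standardising Diet Z to the population starting body condition mix: 0.390·52/63 + 0.610·194/477 = 0.570.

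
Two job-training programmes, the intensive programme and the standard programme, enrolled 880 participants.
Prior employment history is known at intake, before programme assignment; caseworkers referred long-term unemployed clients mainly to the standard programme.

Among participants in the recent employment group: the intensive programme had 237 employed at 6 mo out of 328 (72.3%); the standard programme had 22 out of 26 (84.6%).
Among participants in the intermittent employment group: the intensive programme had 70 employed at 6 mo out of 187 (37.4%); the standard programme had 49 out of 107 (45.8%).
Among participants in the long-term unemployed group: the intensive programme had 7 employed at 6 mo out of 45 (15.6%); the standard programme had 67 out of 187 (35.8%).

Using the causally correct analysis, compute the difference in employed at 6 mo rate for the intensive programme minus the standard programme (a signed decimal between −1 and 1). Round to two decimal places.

Prior employment history differs across programmes for reasons unrelated to any effect of the programme itself, and it separately predicts the outcome — a classic confounder. We must compare within prior employment history levels.
Adjusting over the population distribution of prior employment history: 0.402·(0.723−0.846) + 0.334·(0.374−0.458) + 0.264·(0.156−0.358) = -0.131.

-0.13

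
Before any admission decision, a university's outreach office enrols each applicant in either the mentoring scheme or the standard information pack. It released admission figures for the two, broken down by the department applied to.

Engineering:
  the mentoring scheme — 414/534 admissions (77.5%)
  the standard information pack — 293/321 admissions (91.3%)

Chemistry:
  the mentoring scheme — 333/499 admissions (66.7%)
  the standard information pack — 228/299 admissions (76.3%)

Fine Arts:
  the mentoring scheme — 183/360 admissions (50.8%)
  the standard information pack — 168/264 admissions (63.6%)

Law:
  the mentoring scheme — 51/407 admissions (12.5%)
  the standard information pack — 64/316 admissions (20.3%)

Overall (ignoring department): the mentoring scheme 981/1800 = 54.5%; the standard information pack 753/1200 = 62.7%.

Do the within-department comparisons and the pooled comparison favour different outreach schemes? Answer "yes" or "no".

no

Within each department level (Engineering 77.5% vs 91.3%; Chemistry 66.7% vs 76.3%; Fine Arts 50.8% vs 63.6%; Law 12.5% vs 20.3%), the standard information pack has the higher rate every time. Pooled: 54.5% vs 62.7% — the standard information pack has the higher rate overall. They agree.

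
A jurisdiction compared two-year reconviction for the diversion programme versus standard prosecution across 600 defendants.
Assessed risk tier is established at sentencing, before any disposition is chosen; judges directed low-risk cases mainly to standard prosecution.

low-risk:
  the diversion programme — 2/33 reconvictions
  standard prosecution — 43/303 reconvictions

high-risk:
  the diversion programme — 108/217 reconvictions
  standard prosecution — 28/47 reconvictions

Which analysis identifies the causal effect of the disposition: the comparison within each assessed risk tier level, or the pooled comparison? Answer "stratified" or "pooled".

stratified

Nothing the disposition does changes assessed risk tier; the imbalance is an allocation artefact. With assessed risk tier also predicting the outcome, the pooled figure is confounded, and the within-stratum comparison is the causal one.
Within each level — low-risk: 6.1% vs 14.2%; high-risk: 49.8% vs 59.6% — the diversion programme is lower every time.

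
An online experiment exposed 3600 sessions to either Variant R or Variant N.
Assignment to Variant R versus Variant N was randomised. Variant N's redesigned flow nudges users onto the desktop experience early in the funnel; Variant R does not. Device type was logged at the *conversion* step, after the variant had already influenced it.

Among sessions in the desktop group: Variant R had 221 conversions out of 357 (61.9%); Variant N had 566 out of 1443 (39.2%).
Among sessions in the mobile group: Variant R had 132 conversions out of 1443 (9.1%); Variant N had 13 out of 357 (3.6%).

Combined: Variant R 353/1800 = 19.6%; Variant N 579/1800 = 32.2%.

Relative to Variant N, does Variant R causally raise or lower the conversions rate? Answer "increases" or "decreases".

decreases

Device type is downstream of the variant. One should not condition on a consequence of treatment, so the overall rates are the right comparison.
Pooled: Variant R 19.6% vs Variant N 32.2%; Variant N is higher overall.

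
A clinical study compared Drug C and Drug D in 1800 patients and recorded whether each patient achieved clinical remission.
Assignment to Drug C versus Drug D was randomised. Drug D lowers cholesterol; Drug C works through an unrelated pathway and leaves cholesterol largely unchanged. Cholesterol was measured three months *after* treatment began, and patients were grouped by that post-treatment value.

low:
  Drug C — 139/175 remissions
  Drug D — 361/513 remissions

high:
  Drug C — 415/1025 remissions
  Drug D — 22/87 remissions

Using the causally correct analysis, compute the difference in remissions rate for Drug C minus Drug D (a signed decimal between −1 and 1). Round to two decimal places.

-0.18

Drug C is higher inside every cholesterol stratum but Drug D is higher in aggregate. Whether to stratify depends on how cholesterol relates to the drug.
Cholesterol here is a post-treatment variable shaped by the drug; conditioning on it would introduce bias rather than remove it. The overall comparison is the causal one.
The causal difference is the pooled difference: 0.462 − 0.638 = -0.177.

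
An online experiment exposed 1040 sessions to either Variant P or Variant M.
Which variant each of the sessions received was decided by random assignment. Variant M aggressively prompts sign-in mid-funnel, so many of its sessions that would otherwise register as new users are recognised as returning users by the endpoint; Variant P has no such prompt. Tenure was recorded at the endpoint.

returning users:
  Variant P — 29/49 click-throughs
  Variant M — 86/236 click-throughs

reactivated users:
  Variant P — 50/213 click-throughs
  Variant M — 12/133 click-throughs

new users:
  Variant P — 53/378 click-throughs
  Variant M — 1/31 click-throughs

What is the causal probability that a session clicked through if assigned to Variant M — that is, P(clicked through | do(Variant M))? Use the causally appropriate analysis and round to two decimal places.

Within every user tenure level Variant P has the higher rate, yet pooled Variant M does — Simpson's reversal.
The distribution of user tenure is itself part of what the variant does — it is an intermediate outcome. Holding it fixed would remove that part of the effect; the total effect is the pooled difference.
So P(outcome | do(Variant M)) is just the pooled rate for Variant M: 99/400 = 0.247.

0.25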